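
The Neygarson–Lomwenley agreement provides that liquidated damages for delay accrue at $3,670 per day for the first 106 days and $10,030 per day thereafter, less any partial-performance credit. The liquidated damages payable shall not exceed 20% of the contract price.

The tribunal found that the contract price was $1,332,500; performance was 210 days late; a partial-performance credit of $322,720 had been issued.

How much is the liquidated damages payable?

First 106 days: 106 × $3,670 = $389,020
Remaining days: (210 − 106) × $10,030 = $1,043,120
Accrued per-day damages: $389,020 + $1,043,120 = $1,432,140
Less partial-performance credit: $1,432,140 − $322,720 = $1,109,420
Cap: 20% of $1,332,500 = $266,500
Cap at $266,500: $1,109,420 exceeds the cap → $266,500

$266,500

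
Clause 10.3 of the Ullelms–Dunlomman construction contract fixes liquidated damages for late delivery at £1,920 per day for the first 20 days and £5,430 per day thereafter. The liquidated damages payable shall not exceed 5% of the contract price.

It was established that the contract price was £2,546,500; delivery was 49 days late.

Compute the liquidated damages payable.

First 20 days: 20 × £1,920 = £38,400
Remaining days: (49 − 20) × £5,430 = £157,470
Accrued per-day damages: £38,400 + £157,470 = £195,870
Cap: 5% of £2,546,500 = £127,325
Cap at £127,325: £195,870 exceeds the cap → £127,325

£127,325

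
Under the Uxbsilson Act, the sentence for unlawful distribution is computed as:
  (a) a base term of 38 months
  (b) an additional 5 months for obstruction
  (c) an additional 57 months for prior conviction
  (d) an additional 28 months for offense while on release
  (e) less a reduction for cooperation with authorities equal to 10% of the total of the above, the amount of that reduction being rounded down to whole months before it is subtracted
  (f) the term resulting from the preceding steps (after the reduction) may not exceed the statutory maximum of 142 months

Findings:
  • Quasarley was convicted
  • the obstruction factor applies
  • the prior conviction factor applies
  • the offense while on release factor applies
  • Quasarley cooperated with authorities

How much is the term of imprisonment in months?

116 months

Obstruction enhancement: +5 months
Prior conviction enhancement: +57 months
Offense while on release enhancement: +28 months
Adjusted term: 38 months + 5 months + 57 months + 28 months = 128 months
Cooperation with authorities reduction: 10% of 128 months = 12 months (rounded down)
After reduction: 128 − 12 = 116 months
Cap at 142 months: 116 months is within the cap, no reduction.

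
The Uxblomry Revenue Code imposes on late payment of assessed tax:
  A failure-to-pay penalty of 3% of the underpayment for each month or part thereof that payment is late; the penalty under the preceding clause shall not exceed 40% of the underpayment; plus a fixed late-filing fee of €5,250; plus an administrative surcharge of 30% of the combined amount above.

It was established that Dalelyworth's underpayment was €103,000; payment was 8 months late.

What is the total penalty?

€38,961

Accrued rate: 3% × 8 = 24%, capped at 40% → 24%
Failure-to-pay penalty: 24% of €103,000 = €24,720
Penalty before surcharge: €24,720 + €5,250 = €29,970
Administrative surcharge: 30% of €29,970 = €8,991
Total penalty: €29,970 + €8,991 = €38,961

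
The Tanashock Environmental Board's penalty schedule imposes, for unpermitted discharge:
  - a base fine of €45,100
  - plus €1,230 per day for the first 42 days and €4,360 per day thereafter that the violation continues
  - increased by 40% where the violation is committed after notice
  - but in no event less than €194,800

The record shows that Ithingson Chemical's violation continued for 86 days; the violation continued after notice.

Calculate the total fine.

First 42 days: 42 × €1,230 = €51,660
Remaining days: (86 − 42) × €4,360 = €191,840
Per-day component: €51,660 + €191,840 = €243,500
Base plus per-day: €45,100 + €243,500 = €288,600
Enhancement: 40% of €288,600 = €115,440
Enhanced fine: €288,600 + €115,440 = €404,040
Minimum €194,800: €404,040 meets the minimum, no increase.

€404,040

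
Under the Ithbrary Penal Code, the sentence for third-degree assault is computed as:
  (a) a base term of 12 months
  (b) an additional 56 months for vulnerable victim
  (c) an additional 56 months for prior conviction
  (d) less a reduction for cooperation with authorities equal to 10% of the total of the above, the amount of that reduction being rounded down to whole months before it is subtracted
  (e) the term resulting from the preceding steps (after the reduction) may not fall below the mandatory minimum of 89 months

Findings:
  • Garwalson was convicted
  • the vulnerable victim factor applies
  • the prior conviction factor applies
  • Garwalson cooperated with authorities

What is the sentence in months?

Vulnerable victim enhancement: +56 months
Prior conviction enhancement: +56 months
Adjusted term: 12 months + 56 months + 56 months = 124 months
Cooperation with authorities reduction: 10% of 124 months = 12 months (rounded down)
After reduction: 124 − 12 = 112 months
Minimum 89 months: 112 months meets the minimum, no increase.

112 months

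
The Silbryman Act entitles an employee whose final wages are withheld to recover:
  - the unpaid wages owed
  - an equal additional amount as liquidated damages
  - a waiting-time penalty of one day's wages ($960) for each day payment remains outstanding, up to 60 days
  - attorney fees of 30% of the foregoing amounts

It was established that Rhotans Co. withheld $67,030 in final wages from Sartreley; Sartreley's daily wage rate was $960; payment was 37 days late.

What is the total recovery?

$220,454

Liquidated damages (equal amount): $67,030
Penalty days: min(37, 60) = 37
Waiting-time penalty: 37 × $960 = $35,520
Subtotal: $67,030 + $67,030 + $35,520 = $169,580
Attorney fees: 30% of $169,580 = $50,874
Total award: $169,580 + $50,874 = $220,454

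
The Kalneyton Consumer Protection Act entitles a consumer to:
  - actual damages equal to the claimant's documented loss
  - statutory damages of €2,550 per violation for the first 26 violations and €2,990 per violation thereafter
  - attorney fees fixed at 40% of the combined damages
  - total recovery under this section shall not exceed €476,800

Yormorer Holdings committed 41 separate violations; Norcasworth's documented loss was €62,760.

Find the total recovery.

€243,474

First 26 violations: 26 × €2,550 = €66,300
Remaining violations: (41 − 26) × €2,990 = €44,850
Statutory damages: €66,300 + €44,850 = €111,150
Combined damages: €62,760 + €111,150 = €173,910
Attorney fees: 40% of €173,910 = €69,564
Total before cap: €173,910 + €69,564 = €243,474
Cap at €476,800: €243,474 is within the cap, no reduction.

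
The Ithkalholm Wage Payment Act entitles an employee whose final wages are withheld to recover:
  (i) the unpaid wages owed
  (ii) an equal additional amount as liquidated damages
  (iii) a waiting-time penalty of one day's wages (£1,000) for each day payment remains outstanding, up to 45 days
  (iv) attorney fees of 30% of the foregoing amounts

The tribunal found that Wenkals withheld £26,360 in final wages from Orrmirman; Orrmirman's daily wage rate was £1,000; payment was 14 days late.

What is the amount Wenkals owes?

Liquidated damages (equal amount): £26,360
Penalty days: min(14, 45) = 14
Waiting-time penalty: 14 × £1,000 = £14,000
Subtotal: £26,360 + £26,360 + £14,000 = £66,720
Attorney fees: 30% of £66,720 = £20,016
Total award: £66,720 + £20,016 = £86,736

£86,736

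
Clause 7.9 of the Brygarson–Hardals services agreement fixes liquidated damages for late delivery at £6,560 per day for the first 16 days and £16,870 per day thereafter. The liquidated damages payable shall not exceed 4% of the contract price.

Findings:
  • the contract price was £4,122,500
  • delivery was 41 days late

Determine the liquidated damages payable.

First 16 days: 16 × £6,560 = £104,960
Remaining days: (41 − 16) × £16,870 = £421,750
Accrued per-day damages: £104,960 + £421,750 = £526,710
Cap: 4% of £4,122,500 = £164,900
Cap at £164,900: £526,710 exceeds the cap → £164,900

£164,900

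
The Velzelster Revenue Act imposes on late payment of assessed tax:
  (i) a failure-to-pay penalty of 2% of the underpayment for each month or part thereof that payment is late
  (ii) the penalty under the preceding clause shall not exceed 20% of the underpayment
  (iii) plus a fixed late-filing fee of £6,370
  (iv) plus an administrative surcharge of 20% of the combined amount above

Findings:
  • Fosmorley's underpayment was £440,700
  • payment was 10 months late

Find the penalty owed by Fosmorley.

Accrued rate: 2% × 10 = 20%, capped at 20% → 20%
Failure-to-pay penalty: 20% of £440,700 = £88,140
Penalty before surcharge: £88,140 + £6,370 = £94,510
Administrative surcharge: 20% of £94,510 = £18,902
Total penalty: £94,510 + £18,902 = £113,412

£113,412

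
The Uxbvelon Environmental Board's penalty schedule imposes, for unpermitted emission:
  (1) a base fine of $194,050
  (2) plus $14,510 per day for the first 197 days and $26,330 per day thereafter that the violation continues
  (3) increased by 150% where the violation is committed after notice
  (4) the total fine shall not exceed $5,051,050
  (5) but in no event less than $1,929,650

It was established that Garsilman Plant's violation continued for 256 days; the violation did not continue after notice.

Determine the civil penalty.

Civil penalty: $4,605,990

First 197 days: 197 × $14,510 = $2,858,470
Remaining days: (256 − 197) × $26,330 = $1,553,470
Per-day component: $2,858,470 + $1,553,470 = $4,411,940
Base plus per-day: $194,050 + $4,411,940 = $4,605,990
The violation did not continue after notice: no 150% increase.
Cap at $5,051,050: $4,605,990 is within the cap, no reduction.
Minimum $1,929,650: $4,605,990 meets the minimum, no increase.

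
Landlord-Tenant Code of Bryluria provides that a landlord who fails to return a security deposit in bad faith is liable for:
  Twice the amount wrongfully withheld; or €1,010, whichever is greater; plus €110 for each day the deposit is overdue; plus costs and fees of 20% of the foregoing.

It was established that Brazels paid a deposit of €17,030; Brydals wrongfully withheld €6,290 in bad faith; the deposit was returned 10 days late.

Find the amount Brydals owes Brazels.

Doubled: 2 × €6,290 = €12,580
Minimum €1,010: €12,580 meets the minimum, no increase.
Late-return penalty: 10 × €110 = €1,100
Damages plus late penalty: €12,580 + €1,100 = €13,680
Costs and fees: 20% of €13,680 = €2,736
Total recovery: €13,680 + €2,736 = €16,416

€16,416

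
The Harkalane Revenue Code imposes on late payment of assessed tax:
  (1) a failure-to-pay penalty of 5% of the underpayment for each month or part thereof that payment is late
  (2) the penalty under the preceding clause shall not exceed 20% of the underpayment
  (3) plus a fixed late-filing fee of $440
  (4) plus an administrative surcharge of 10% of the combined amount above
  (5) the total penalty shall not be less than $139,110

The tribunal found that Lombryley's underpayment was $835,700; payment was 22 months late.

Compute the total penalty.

Penalty: $184,338

Accrued rate: 5% × 22 = 110%, capped at 20% → 20%
Failure-to-pay penalty: 20% of $835,700 = $167,140
Penalty before surcharge: $167,140 + $440 = $167,580
Administrative surcharge: 10% of $167,580 = $16,758
Total penalty: $167,580 + $16,758 = $184,338
Minimum $139,110: $184,338 meets the minimum, no increase.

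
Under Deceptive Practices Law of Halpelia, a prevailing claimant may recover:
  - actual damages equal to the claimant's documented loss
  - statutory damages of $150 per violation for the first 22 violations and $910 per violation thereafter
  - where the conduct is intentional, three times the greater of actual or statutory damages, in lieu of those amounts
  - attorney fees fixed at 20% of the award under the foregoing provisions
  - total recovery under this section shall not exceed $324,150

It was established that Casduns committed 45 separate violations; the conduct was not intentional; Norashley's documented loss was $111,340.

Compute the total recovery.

$162,684

First 22 violations: 22 × $150 = $3,300
Remaining violations: (45 − 22) × $910 = $20,930
Statutory damages: $3,300 + $20,930 = $24,230
Conduct not intentional: the in-lieu enhancement does not apply.
Actual plus statutory damages: $111,340 + $24,230 = $135,570
Attorney fees: 20% of $135,570 = $27,114
Total before cap: $135,570 + $27,114 = $162,684
Cap at $324,150: $162,684 is within the cap, no reduction.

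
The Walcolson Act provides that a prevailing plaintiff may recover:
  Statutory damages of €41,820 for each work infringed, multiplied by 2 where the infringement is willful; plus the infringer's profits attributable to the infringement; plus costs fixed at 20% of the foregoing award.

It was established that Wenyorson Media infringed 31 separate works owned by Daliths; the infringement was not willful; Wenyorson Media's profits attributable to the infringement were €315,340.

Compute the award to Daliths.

Statutory damages: 31 × €41,820 = €1,296,420
Infringement not willful: no ×2 enhancement.
Combined award: €1,296,420 + €315,340 = €1,611,760
Costs: 20% of €1,611,760 = €322,352
Award plus costs: €1,611,760 + €322,352 = €1,934,112

€1,934,112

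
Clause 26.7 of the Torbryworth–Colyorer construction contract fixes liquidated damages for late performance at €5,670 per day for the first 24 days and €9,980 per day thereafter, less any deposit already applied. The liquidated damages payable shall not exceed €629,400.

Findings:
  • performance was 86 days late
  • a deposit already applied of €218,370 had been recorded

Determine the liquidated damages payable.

First 24 days: 24 × €5,670 = €136,080
Remaining days: (86 − 24) × €9,980 = €618,760
Accrued per-day damages: €136,080 + €618,760 = €754,840
Less deposit already applied: €754,840 − €218,370 = €536,470
Cap at €629,400: €536,470 is within the cap, no reduction.

€536,470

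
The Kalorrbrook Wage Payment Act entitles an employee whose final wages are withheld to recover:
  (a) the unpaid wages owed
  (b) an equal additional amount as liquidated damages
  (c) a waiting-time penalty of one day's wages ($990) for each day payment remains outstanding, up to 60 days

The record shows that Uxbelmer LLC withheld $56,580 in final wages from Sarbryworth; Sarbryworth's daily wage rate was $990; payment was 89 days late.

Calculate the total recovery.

Total award: $172,560

Liquidated damages (equal amount): $56,580
Penalty days: min(89, 60) = 60
Waiting-time penalty: 60 × $990 = $59,400
Total award: $56,580 + $56,580 + $59,400 = $172,560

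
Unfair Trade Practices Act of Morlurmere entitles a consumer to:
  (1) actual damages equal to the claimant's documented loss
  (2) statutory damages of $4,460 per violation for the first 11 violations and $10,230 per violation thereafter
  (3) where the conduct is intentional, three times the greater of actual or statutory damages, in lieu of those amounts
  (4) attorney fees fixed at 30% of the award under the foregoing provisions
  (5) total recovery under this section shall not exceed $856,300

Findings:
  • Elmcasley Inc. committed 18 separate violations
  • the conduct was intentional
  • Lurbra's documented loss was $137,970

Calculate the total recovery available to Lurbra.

First 11 violations: 11 × $4,460 = $49,060
Remaining violations: (18 − 11) × $10,230 = $71,610
Statutory damages: $49,060 + $71,610 = $120,670
Greater of actual damages ($137,970) or statutory damages ($120,670): $137,970
Trebled: 3 × $137,970 = $413,910
Attorney fees: 30% of $413,910 = $124,173
Total before cap: $413,910 + $124,173 = $538,083
Cap at $856,300: $538,083 is within the cap, no reduction.

$538,083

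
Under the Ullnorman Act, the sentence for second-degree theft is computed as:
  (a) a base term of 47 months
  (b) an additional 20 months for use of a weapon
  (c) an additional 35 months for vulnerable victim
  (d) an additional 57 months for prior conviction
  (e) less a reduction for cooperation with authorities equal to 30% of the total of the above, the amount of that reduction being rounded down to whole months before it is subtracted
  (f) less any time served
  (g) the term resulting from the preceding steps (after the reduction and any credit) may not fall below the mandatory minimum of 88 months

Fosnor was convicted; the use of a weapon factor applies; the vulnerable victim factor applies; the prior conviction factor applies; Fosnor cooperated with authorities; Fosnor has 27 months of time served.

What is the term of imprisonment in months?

Use of a weapon enhancement: +20 months
Vulnerable victim enhancement: +35 months
Prior conviction enhancement: +57 months
Adjusted term: 47 months + 20 months + 35 months + 57 months = 159 months
Cooperation with authorities reduction: 30% of 159 months = 47 months (rounded down)
After reduction: 159 − 47 = 112 months
Less time served: 112 months − 27 months = 85 months
Minimum 88 months: 85 months is below the minimum → 88 months

88 months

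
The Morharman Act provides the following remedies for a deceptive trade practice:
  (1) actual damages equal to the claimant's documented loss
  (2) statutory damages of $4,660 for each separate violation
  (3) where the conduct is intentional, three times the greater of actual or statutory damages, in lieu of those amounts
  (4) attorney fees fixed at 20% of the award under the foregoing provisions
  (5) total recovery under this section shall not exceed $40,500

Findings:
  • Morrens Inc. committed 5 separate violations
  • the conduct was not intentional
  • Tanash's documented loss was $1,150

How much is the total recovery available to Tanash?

Total recovery: $29,340

Statutory damages: 5 × $4,660 = $23,300
Conduct not intentional: the in-lieu enhancement does not apply.
Actual plus statutory damages: $1,150 + $23,300 = $24,450
Attorney fees: 20% of $24,450 = $4,890
Total before cap: $24,450 + $4,890 = $29,340
Cap at $40,500: $29,340 is within the cap, no reduction.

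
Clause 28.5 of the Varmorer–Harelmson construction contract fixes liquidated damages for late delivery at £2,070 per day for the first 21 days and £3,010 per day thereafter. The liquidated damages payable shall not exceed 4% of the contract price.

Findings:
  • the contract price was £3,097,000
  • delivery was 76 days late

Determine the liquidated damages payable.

First 21 days: 21 × £2,070 = £43,470
Remaining days: (76 − 21) × £3,010 = £165,550
Accrued per-day damages: £43,470 + £165,550 = £209,020
Cap: 4% of £3,097,000 = £123,880
Cap at £123,880: £209,020 exceeds the cap → £123,880

Liquidated damages: £123,880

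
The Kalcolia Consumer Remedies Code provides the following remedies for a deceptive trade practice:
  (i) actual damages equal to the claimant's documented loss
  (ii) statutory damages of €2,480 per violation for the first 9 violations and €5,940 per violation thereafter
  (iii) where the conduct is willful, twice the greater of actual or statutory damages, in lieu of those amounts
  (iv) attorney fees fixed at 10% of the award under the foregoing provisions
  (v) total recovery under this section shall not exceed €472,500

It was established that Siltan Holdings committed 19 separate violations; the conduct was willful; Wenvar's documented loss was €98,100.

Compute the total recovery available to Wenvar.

First 9 violations: 9 × €2,480 = €22,320
Remaining violations: (19 − 9) × €5,940 = €59,400
Statutory damages: €22,320 + €59,400 = €81,720
Greater of actual damages (€98,100) or statutory damages (€81,720): €98,100
Doubled: 2 × €98,100 = €196,200
Attorney fees: 10% of €196,200 = €19,620
Total before cap: €196,200 + €19,620 = €215,820
Cap at €472,500: €215,820 is within the cap, no reduction.

€215,820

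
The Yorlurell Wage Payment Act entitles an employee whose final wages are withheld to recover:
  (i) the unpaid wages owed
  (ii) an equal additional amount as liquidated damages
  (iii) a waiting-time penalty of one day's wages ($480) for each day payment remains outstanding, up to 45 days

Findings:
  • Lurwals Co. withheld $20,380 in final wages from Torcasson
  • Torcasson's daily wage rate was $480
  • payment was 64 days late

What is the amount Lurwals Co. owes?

$62,360

Liquidated damages (equal amount): $20,380
Penalty days: min(64, 45) = 45
Waiting-time penalty: 45 × $480 = $21,600
Total award: $20,380 + $20,380 + $21,600 = $62,360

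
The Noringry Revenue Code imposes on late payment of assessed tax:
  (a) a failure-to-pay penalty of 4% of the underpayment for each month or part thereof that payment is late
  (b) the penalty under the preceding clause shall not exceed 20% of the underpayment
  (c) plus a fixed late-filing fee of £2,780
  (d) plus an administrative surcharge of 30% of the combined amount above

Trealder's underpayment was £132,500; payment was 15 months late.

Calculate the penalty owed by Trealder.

£38,064

Accrued rate: 4% × 15 = 60%, capped at 20% → 20%
Failure-to-pay penalty: 20% of £132,500 = £26,500
Penalty before surcharge: £26,500 + £2,780 = £29,280
Administrative surcharge: 30% of £29,280 = £8,784
Total penalty: £29,280 + £8,784 = £38,064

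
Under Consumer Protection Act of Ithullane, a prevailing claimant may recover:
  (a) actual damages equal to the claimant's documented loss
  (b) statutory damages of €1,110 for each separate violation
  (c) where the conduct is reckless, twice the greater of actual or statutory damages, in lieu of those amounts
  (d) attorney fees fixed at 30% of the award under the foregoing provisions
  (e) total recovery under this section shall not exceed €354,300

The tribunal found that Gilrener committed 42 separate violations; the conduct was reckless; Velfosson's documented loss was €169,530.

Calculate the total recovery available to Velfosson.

Statutory damages: 42 × €1,110 = €46,620
Greater of actual damages (€169,530) or statutory damages (€46,620): €169,530
Doubled: 2 × €169,530 = €339,060
Attorney fees: 30% of €339,060 = €101,718
Total before cap: €339,060 + €101,718 = €440,778
Cap at €354,300: €440,778 exceeds the cap → €354,300

€354,300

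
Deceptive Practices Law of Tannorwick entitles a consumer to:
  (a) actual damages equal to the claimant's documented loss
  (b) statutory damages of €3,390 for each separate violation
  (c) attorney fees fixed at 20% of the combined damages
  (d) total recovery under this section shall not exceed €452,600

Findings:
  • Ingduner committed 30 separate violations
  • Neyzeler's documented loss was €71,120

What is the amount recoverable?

Statutory damages: 30 × €3,390 = €101,700
Combined damages: €71,120 + €101,700 = €172,820
Attorney fees: 20% of €172,820 = €34,564
Total before cap: €172,820 + €34,564 = €207,384
Cap at €452,600: €207,384 is within the cap, no reduction.

€207,384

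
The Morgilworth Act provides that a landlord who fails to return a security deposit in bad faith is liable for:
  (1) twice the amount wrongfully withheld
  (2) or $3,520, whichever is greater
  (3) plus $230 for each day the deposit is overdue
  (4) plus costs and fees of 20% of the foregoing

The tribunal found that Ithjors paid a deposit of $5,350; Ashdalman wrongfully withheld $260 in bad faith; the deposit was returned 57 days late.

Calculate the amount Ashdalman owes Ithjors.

Doubled: 2 × $260 = $520
Minimum $3,520: $520 is below the minimum → $3,520
Late-return penalty: 57 × $230 = $13,110
Damages plus late penalty: $3,520 + $13,110 = $16,630
Costs and fees: 20% of $16,630 = $3,326
Total recovery: $16,630 + $3,326 = $19,956

$19,956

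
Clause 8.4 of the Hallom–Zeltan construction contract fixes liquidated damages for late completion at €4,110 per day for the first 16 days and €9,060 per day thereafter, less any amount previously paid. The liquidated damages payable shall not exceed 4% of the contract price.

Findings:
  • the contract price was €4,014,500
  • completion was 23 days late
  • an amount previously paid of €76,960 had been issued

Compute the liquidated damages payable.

First 16 days: 16 × €4,110 = €65,760
Remaining days: (23 − 16) × €9,060 = €63,420
Accrued per-day damages: €65,760 + €63,420 = €129,180
Less amount previously paid: €129,180 − €76,960 = €52,220
Cap: 4% of €4,014,500 = €160,580
Cap at €160,580: €52,220 is within the cap, no reduction.

Liquidated damages: €52,220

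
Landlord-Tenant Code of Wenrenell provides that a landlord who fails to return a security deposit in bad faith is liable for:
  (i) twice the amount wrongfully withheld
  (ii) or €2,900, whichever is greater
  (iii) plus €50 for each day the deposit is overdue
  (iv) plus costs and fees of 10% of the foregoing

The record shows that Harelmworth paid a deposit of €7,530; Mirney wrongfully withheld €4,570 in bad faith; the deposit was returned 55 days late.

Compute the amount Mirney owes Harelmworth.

Doubled: 2 × €4,570 = €9,140
Minimum €2,900: €9,140 meets the minimum, no increase.
Late-return penalty: 55 × €50 = €2,750
Damages plus late penalty: €9,140 + €2,750 = €11,890
Costs and fees: 10% of €11,890 = €1,189
Total recovery: €11,890 + €1,189 = €13,079

€13,079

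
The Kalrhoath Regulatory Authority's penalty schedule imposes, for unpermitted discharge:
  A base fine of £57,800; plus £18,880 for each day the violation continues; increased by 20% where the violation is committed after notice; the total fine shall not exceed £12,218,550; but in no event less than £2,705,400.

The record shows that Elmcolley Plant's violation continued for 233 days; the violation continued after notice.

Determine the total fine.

£5,348,208

Per-day component: 233 × £18,880 = £4,399,040
Base plus per-day: £57,800 + £4,399,040 = £4,456,840
Enhancement: 20% of £4,456,840 = £891,368
Enhanced fine: £4,456,840 + £891,368 = £5,348,208
Cap at £12,218,550: £5,348,208 is within the cap, no reduction.
Minimum £2,705,400: £5,348,208 meets the minimum, no increase.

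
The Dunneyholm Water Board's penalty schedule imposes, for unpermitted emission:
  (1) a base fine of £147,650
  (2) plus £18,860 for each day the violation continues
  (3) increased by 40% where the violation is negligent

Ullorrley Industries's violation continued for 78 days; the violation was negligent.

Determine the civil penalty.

£2,266,222

Per-day component: 78 × £18,860 = £1,471,080
Base plus per-day: £147,650 + £1,471,080 = £1,618,730
Enhancement: 40% of £1,618,730 = £647,492
Enhanced fine: £1,618,730 + £647,492 = £2,266,222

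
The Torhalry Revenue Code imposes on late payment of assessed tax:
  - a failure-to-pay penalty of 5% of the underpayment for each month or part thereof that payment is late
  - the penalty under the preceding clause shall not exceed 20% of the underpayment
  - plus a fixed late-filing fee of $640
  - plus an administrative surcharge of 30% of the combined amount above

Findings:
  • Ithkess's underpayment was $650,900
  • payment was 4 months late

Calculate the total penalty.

$170,066

Accrued rate: 5% × 4 = 20%, capped at 20% → 20%
Failure-to-pay penalty: 20% of $650,900 = $130,180
Penalty before surcharge: $130,180 + $640 = $130,820
Administrative surcharge: 30% of $130,820 = $39,246
Total penalty: $130,820 + $39,246 = $170,066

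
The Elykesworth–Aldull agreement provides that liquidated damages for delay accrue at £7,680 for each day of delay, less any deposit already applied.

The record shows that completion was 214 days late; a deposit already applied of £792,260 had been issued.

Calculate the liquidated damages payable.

Per-day damages: 214 × £7,680 = £1,643,520
Less deposit already applied: £1,643,520 − £792,260 = £851,260

£851,260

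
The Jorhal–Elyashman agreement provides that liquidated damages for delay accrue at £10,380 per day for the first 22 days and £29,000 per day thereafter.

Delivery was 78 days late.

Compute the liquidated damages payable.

£1,852,360

First 22 days: 22 × £10,380 = £228,360
Remaining days: (78 − 22) × £29,000 = £1,624,000
Accrued per-day damages: £228,360 + £1,624,000 = £1,852,360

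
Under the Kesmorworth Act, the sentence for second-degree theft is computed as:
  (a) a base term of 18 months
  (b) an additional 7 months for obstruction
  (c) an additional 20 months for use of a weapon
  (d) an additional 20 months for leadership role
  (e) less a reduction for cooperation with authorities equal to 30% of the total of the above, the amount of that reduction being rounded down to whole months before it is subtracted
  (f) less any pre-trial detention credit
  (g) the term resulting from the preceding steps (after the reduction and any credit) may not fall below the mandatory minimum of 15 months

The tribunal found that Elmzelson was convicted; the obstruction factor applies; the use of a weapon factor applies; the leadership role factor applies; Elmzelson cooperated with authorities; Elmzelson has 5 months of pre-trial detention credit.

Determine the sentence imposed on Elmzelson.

Obstruction enhancement: +7 months
Use of a weapon enhancement: +20 months
Leadership role enhancement: +20 months
Adjusted term: 18 months + 7 months + 20 months + 20 months = 65 months
Cooperation with authorities reduction: 30% of 65 months = 19 months (rounded down)
After reduction: 65 − 19 = 46 months
Less pre-trial detention credit: 46 months − 5 months = 41 months
Minimum 15 months: 41 months meets the minimum, no increase.

41 months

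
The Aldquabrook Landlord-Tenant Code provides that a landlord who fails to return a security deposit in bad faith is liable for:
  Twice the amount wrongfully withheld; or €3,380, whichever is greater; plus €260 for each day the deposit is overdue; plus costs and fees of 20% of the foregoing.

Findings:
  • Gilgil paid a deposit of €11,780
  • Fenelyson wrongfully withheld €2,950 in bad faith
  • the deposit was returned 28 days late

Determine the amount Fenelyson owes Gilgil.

Recovery: €15,816

Doubled: 2 × €2,950 = €5,900
Minimum €3,380: €5,900 meets the minimum, no increase.
Late-return penalty: 28 × €260 = €7,280
Damages plus late penalty: €5,900 + €7,280 = €13,180
Costs and fees: 20% of €13,180 = €2,636
Total recovery: €13,180 + €2,636 = €15,816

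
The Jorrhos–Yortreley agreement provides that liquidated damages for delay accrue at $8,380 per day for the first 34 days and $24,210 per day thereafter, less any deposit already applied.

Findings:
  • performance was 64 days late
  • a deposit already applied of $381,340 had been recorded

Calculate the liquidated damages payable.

First 34 days: 34 × $8,380 = $284,920
Remaining days: (64 − 34) × $24,210 = $726,300
Accrued per-day damages: $284,920 + $726,300 = $1,011,220
Less deposit already applied: $1,011,220 − $381,340 = $629,880

$629,880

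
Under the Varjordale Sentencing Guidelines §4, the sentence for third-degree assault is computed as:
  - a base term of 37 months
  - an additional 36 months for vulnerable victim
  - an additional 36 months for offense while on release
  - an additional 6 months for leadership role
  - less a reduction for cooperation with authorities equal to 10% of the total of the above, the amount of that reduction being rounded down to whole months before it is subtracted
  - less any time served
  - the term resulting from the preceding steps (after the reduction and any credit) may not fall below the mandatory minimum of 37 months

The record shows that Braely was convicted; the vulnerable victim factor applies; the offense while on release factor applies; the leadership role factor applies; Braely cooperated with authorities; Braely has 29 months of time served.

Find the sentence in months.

75 months

Vulnerable victim enhancement: +36 months
Offense while on release enhancement: +36 months
Leadership role enhancement: +6 months
Adjusted term: 37 months + 36 months + 36 months + 6 months = 115 months
Cooperation with authorities reduction: 10% of 115 months = 11 months (rounded down)
After reduction: 115 − 11 = 104 months
Less time served: 104 months − 29 months = 75 months
Minimum 37 months: 75 months meets the minimum, no increase.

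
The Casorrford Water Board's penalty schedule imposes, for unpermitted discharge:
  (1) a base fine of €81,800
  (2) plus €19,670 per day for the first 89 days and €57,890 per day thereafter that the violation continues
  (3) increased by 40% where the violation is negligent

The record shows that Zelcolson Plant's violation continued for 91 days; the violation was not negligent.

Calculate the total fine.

Civil penalty: €1,948,210

First 89 days: 89 × €19,670 = €1,750,630
Remaining days: (91 − 89) × €57,890 = €115,780
Per-day component: €1,750,630 + €115,780 = €1,866,410
Base plus per-day: €81,800 + €1,866,410 = €1,948,210
The violation was not negligent: no 40% increase.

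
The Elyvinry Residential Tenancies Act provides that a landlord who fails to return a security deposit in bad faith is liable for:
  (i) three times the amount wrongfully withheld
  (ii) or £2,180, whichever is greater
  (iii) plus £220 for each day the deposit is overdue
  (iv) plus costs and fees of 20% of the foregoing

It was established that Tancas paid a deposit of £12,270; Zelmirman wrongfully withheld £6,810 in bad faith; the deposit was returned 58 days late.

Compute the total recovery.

Trebled: 3 × £6,810 = £20,430
Minimum £2,180: £20,430 meets the minimum, no increase.
Late-return penalty: 58 × £220 = £12,760
Damages plus late penalty: £20,430 + £12,760 = £33,190
Costs and fees: 20% of £33,190 = £6,638
Total recovery: £33,190 + £6,638 = £39,828

Recovery: £39,828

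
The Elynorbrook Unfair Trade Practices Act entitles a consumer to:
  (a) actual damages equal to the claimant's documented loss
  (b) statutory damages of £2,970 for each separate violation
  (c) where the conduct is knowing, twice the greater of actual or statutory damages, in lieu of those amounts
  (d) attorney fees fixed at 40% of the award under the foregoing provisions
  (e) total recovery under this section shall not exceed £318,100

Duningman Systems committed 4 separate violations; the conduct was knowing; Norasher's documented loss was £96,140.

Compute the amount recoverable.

Statutory damages: 4 × £2,970 = £11,880
Greater of actual damages (£96,140) or statutory damages (£11,880): £96,140
Doubled: 2 × £96,140 = £192,280
Attorney fees: 40% of £192,280 = £76,912
Total before cap: £192,280 + £76,912 = £269,192
Cap at £318,100: £269,192 is within the cap, no reduction.

£269,192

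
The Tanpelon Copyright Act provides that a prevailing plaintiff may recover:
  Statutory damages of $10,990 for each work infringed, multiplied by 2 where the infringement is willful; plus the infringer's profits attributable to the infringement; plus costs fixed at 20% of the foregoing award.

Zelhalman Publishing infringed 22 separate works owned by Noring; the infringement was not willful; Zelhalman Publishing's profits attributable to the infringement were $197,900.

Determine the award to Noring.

$527,616

Statutory damages: 22 × $10,990 = $241,780
Infringement not willful: no ×2 enhancement.
Combined award: $241,780 + $197,900 = $439,680
Costs: 20% of $439,680 = $87,936
Award plus costs: $439,680 + $87,936 = $527,616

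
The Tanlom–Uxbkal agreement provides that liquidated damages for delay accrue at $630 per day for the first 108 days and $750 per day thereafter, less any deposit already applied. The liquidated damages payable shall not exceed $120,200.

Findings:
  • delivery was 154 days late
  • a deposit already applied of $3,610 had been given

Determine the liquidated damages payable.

First 108 days: 108 × $630 = $68,040
Remaining days: (154 − 108) × $750 = $34,500
Accrued per-day damages: $68,040 + $34,500 = $102,540
Less deposit already applied: $102,540 − $3,610 = $98,930
Cap at $120,200: $98,930 is within the cap, no reduction.

Liquidated damages: $98,930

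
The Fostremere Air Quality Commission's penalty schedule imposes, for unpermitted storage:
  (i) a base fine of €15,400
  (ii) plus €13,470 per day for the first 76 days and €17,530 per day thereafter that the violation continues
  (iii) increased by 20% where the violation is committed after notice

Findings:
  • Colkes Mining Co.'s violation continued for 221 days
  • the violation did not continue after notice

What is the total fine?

First 76 days: 76 × €13,470 = €1,023,720
Remaining days: (221 − 76) × €17,530 = €2,541,850
Per-day component: €1,023,720 + €2,541,850 = €3,565,570
Base plus per-day: €15,400 + €3,565,570 = €3,580,970
The violation did not continue after notice: no 20% increase.

€3,580,970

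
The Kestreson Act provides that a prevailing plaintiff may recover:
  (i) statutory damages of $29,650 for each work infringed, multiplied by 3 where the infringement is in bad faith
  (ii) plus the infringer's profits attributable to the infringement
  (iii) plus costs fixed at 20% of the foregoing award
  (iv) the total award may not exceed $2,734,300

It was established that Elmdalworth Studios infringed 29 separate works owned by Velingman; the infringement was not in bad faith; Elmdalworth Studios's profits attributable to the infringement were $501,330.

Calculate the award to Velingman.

Award: $1,633,416

Statutory damages: 29 × $29,650 = $859,850
Infringement not in bad faith: no ×3 enhancement.
Combined award: $859,850 + $501,330 = $1,361,180
Costs: 20% of $1,361,180 = $272,236
Award plus costs: $1,361,180 + $272,236 = $1,633,416
Cap at $2,734,300: $1,633,416 is within the cap, no reduction.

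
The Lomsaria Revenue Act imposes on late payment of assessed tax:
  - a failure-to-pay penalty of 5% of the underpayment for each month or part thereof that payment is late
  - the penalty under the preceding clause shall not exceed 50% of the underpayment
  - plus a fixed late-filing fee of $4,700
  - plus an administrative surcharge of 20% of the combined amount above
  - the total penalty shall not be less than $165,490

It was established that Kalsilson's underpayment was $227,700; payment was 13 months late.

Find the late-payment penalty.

$165,490

Accrued rate: 5% × 13 = 65%, capped at 50% → 50%
Failure-to-pay penalty: 50% of $227,700 = $113,850
Penalty before surcharge: $113,850 + $4,700 = $118,550
Administrative surcharge: 20% of $118,550 = $23,710
Total penalty: $118,550 + $23,710 = $142,260
Minimum $165,490: $142,260 is below the minimum → $165,490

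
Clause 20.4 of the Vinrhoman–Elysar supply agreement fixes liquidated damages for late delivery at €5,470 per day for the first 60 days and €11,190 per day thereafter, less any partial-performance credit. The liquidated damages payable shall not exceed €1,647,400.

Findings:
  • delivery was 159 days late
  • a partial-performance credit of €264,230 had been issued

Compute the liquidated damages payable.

€1,171,780

First 60 days: 60 × €5,470 = €328,200
Remaining days: (159 − 60) × €11,190 = €1,107,810
Accrued per-day damages: €328,200 + €1,107,810 = €1,436,010
Less partial-performance credit: €1,436,010 − €264,230 = €1,171,780
Cap at €1,647,400: €1,171,780 is within the cap, no reduction.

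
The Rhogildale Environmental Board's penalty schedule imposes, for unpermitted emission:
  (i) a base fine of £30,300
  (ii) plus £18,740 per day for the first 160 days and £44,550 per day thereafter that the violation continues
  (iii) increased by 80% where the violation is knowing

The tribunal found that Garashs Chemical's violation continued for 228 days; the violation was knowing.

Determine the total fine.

First 160 days: 160 × £18,740 = £2,998,400
Remaining days: (228 − 160) × £44,550 = £3,029,400
Per-day component: £2,998,400 + £3,029,400 = £6,027,800
Base plus per-day: £30,300 + £6,027,800 = £6,058,100
Enhancement: 80% of £6,058,100 = £4,846,480
Enhanced fine: £6,058,100 + £4,846,480 = £10,904,580

Civil penalty: £10,904,580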